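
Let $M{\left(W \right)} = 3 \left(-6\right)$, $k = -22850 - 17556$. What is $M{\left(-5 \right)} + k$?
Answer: $-40424$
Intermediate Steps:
$k = -40406$ ($k = -22850 - 17556 = -40406$)
$M{\left(W \right)} = -18$
$M{\left(-5 \right)} + k = -18 - 40406 = -40424$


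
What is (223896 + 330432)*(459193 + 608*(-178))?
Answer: 194551943832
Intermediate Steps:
(223896 + 330432)*(459193 + 608*(-178)) = 554328*(459193 - 108224) = 554328*350969 = 194551943832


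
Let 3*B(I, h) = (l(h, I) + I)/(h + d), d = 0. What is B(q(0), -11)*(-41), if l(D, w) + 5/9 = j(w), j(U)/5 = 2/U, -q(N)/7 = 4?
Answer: -149363/4158 ≈ -35.922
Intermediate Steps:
q(N) = -28 (q(N) = -7*4 = -28)
j(U) = 10/U (j(U) = 5*(2/U) = 10/U)
l(D, w) = -5/9 + 10/w
B(I, h) = (-5/9 + I + 10/I)/(3*h) (B(I, h) = (((-5/9 + 10/I) + I)/(h + 0))/3 = ((-5/9 + I + 10/I)/h)/3 = (-5/9 + I + 10/I)/(3*h))
B(q(0), -11)*(-41) = ((1/27)*(90 - 28*(-5 + 9*(-28)))/(-28*(-11)))*(-41) = ((1/27)*(-1/28)*(-1/11)*(90 - 28*(-5 - 252)))*(-41) = ((1/27)*(-1/28)*(-1/11)*(90 - 28*(-257)))*(-41) = ((1/27)*(-1/28)*(-1/11)*(90 + 7196))*(-41) = ((1/27)*(-1/28)*(-1/11)*7286)*(-41) = (3643/4158)*(-41) = -149363/4158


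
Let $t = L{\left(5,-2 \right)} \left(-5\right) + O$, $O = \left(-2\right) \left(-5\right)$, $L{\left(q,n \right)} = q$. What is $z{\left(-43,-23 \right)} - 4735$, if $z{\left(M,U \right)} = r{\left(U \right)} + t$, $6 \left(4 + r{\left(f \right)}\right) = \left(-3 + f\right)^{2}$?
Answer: $- \frac{13924}{3} \approx -4641.3$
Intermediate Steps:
$r{\left(f \right)} = -4 + \frac{\left(-3 + f\right)^{2}}{6}$
$O = 10$
$t = -15$ ($t = 5 \left(-5\right) + 10 = -25 + 10 = -15$)
$z{\left(M,U \right)} = -19 + \frac{\left(-3 + U\right)^{2}}{6}$ ($z{\left(M,U \right)} = \left(-4 + \frac{\left(-3 + U\right)^{2}}{6}\right) - 15 = -19 + \frac{\left(-3 + U\right)^{2}}{6}$)
$z{\left(-43,-23 \right)} - 4735 = \left(-19 + \frac{\left(-3 - 23\right)^{2}}{6}\right) - 4735 = \left(-19 + \frac{\left(-26\right)^{2}}{6}\right) - 4735 = \left(-19 + \frac{1}{6} \cdot 676\right) - 4735 = \left(-19 + \frac{338}{3}\right) - 4735 = \frac{281}{3} - 4735 = - \frac{13924}{3}$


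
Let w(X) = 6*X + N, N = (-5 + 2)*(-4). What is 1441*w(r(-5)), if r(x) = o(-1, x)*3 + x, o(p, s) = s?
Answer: -155628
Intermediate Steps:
r(x) = 4*x (r(x) = x*3 + x = 3*x + x = 4*x)
N = 12 (N = -3*(-4) = 12)
w(X) = 12 + 6*X (w(X) = 6*X + 12 = 12 + 6*X)
1441*w(r(-5)) = 1441*(12 + 6*(4*(-5))) = 1441*(12 + 6*(-20)) = 1441*(12 - 120) = 1441*(-108) = -155628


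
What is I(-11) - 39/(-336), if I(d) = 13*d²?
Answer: 176189/112 ≈ 1573.1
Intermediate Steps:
I(-11) - 39/(-336) = 13*(-11)² - 39/(-336) = 13*121 - 39*(-1/336) = 1573 + 13/112 = 176189/112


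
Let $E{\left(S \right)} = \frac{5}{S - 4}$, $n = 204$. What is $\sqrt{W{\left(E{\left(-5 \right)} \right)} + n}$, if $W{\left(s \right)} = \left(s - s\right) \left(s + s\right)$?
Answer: $2 \sqrt{51} \approx 14.283$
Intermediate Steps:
$E{\left(S \right)} = \frac{5}{-4 + S}$
$W{\left(s \right)} = 0$ ($W{\left(s \right)} = 0 \cdot 2 s = 0$)
$\sqrt{W{\left(E{\left(-5 \right)} \right)} + n} = \sqrt{0 + 204} = \sqrt{204} = 2 \sqrt{51}$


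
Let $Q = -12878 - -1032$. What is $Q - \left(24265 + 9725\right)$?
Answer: $-45836$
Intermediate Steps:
$Q = -11846$ ($Q = -12878 + 1032 = -11846$)
$Q - \left(24265 + 9725\right) = -11846 - \left(24265 + 9725\right) = -11846 - 33990 = -45836$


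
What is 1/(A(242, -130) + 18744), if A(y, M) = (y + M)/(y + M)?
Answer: 1/18745 ≈ 5.3348e-5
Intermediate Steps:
A(y, M) = 1 (A(y, M) = (M + y)/(M + y) = 1)
1/(A(242, -130) + 18744) = 1/(1 + 18744) = 1/18745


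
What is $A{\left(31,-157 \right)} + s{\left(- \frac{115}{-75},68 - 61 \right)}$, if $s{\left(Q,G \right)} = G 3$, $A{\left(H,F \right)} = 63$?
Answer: $84$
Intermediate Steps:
$s{\left(Q,G \right)} = 3 G$
$A{\left(31,-157 \right)} + s{\left(- \frac{115}{-75},68 - 61 \right)} = 63 + 3 \left(68 - 61\right) = 63 + 3 \cdot 7 = 63 + 21 = 84$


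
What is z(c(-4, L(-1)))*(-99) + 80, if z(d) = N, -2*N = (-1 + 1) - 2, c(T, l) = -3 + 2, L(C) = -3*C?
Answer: -19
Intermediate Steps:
c(T, l) = -1
N = 1 (N = -((-1 + 1) - 2)/2 = -(0 - 2)/2 = -1/2*(-2) = 1)
z(d) = 1
z(c(-4, L(-1)))*(-99) + 80 = 1*(-99) + 80 = -99 + 80 = -19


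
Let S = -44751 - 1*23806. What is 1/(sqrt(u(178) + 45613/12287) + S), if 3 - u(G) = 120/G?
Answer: -74970027451/5139720165355241 - sqrt(7220627248538)/5139720165355241 ≈ -1.4587e-5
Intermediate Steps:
u(G) = 3 - 120/G
S = -68557 (S = -44751 - 23806 = -68557)
1/(sqrt(u(178) + 45613/12287) + S) = 1/(sqrt((3 - 120/178) + 45613/12287) - 68557) = 1/(sqrt((3 - 120*1/178) + 45613*(1/12287)) - 68557) = 1/(sqrt((3 - 60/89) + 45613/12287) - 68557) = 1/(sqrt(207/89 + 45613/12287) - 68557) = 1/(sqrt(6602966/1093543) - 68557) = 1/(sqrt(7220627248538)/1093543 - 68557) = 1/(-68557 + sqrt(7220627248538)/1093543)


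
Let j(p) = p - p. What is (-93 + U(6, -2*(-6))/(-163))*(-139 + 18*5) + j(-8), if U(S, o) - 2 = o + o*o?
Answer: 750533/163 ≈ 4604.5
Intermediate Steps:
U(S, o) = 2 + o + o² (U(S, o) = 2 + (o + o*o) = 2 + (o + o²) = 2 + o + o²)
j(p) = 0
(-93 + U(6, -2*(-6))/(-163))*(-139 + 18*5) + j(-8) = (-93 + (2 - 2*(-6) + (-2*(-6))²)/(-163))*(-139 + 18*5) + 0 = (-93 + (2 + 12 + 12²)*(-1/163))*(-139 + 90) + 0 = (-93 + (2 + 12 + 144)*(-1/163))*(-49) + 0 = (-93 + 158*(-1/163))*(-49) + 0 = (-93 - 158/163)*(-49) + 0 = -15317/163*(-49) + 0 = 750533/163 + 0 = 750533/163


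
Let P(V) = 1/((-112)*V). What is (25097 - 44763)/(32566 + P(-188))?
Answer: -414087296/685709697 ≈ -0.60388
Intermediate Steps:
P(V) = -1/(112*V)
(25097 - 44763)/(32566 + P(-188)) = (25097 - 44763)/(32566 - 1/112/(-188)) = -19666/(32566 - 1/112*(-1/188)) = -19666/(32566 + 1/21056) = -19666/685709697/21056 = -19666*21056/685709697 = -414087296/685709697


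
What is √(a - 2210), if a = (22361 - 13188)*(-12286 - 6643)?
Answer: 3*I*√19293103 ≈ 13177.0*I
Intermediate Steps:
a = -173635717 (a = 9173*(-18929) = -173635717)
√(a - 2210) = √(-173635717 - 2210) = √(-173637927) = 3*I*√19293103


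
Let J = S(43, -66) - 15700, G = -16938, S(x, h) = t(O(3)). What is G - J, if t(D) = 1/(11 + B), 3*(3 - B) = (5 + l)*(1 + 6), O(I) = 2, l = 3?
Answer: -17329/14 ≈ -1237.8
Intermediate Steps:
B = -47/3 (B = 3 - (5 + 3)*(1 + 6)/3 = 3 - 8*7/3 = 3 - ⅓*56 = 3 - 56/3 = -47/3 ≈ -15.667)
t(D) = -3/14 (t(D) = 1/(11 - 47/3) = 1/(-14/3) = -3/14)
S(x, h) = -3/14
J = -219803/14 (J = -3/14 - 15700 = -219803/14 ≈ -15700.)
G - J = -16938 - 1*(-219803/14) = -16938 + 219803/14 = -17329/14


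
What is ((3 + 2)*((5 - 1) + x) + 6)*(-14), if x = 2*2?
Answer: -644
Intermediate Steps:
x = 4
((3 + 2)*((5 - 1) + x) + 6)*(-14) = ((3 + 2)*((5 - 1) + 4) + 6)*(-14) = (5*(4 + 4) + 6)*(-14) = (5*8 + 6)*(-14) = (40 + 6)*(-14) = 46*(-14) = -644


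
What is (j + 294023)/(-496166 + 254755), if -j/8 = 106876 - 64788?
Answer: 42681/241411 ≈ 0.17680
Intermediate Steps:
j = -336704 (j = -8*(106876 - 64788) = -8*42088 = -336704)
(j + 294023)/(-496166 + 254755) = (-336704 + 294023)/(-496166 + 254755) = -42681/(-241411) = -42681*(-1/241411) = 42681/241411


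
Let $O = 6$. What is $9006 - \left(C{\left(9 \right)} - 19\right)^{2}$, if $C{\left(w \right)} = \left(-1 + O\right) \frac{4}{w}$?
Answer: $\frac{706685}{81} \approx 8724.5$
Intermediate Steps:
$C{\left(w \right)} = \frac{20}{w}$ ($C{\left(w \right)} = \left(-1 + 6\right) \frac{4}{w} = 5 \frac{4}{w} = \frac{20}{w}$)
$9006 - \left(C{\left(9 \right)} - 19\right)^{2} = 9006 - \left(\frac{20}{9} - 19\right)^{2} = 9006 - \left(- \frac{151}{9}\right)^{2} = 9006 - \frac{22801}{81} = \frac{706685}{81}$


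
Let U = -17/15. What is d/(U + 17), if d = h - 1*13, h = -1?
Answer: -15/17 ≈ -0.88235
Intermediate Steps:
U = -17/15 (U = -17*1/15 = -17/15 ≈ -1.1333)
d = -14 (d = -1 - 1*13 = -1 - 13 = -14)
d/(U + 17) = -14/(-17/15 + 17) = -14/(238/15) = (15/238)*(-14) = -15/17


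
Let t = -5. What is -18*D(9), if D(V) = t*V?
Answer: 810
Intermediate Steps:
D(V) = -5*V
-18*D(9) = -(-90)*9 = -18*(-45) = 810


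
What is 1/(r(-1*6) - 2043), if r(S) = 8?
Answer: -1/2035 ≈ -0.00049140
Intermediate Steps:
1/(r(-1*6) - 2043) = 1/(8 - 2043) = 1/(-2035) = -1/2035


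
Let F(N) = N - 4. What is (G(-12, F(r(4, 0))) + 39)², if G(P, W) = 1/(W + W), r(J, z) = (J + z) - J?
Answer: 96721/64 ≈ 1511.3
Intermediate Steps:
r(J, z) = z
F(N) = -4 + N
G(P, W) = 1/(2*W)
(G(-12, F(r(4, 0))) + 39)² = (1/(2*(-4 + 0)) + 39)² = ((½)/(-4) + 39)² = ((½)*(-¼) + 39)² = (-⅛ + 39)² = (311/8)² = 96721/64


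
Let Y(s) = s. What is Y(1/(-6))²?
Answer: 1/36 ≈ 0.027778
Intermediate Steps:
Y(1/(-6))² = (1/(-6))² = (-⅙)² = 1/36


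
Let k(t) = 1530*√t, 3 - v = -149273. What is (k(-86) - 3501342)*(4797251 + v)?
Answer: -17319482739234 + 7568186310*I*√86 ≈ -1.7319e+13 + 7.0184e+10*I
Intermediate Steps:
v = 149276 (v = 3 - 1*(-149273) = 3 + 149273 = 149276)
(k(-86) - 3501342)*(4797251 + v) = (1530*√(-86) - 3501342)*(4797251 + 149276) = (1530*(I*√86) - 3501342)*4946527 = (1530*I*√86 - 3501342)*4946527 = (-3501342 + 1530*I*√86)*4946527 = -17319482739234 + 7568186310*I*√86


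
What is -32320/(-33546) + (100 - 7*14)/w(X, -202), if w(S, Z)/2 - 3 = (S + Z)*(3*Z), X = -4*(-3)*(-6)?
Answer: 298148477/309456259 ≈ 0.96346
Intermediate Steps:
X = -72 (X = 12*(-6) = -72)
w(S, Z) = 6 + 6*Z*(S + Z) (w(S, Z) = 6 + 2*((S + Z)*(3*Z)) = 6 + 2*(3*Z*(S + Z)) = 6 + 6*Z*(S + Z))
-32320/(-33546) + (100 - 7*14)/w(X, -202) = -32320/(-33546) + (100 - 7*14)/(6 + 6*(-202)² + 6*(-72)*(-202)) = -32320*(-1/33546) + (100 - 98)/(6 + 6*40804 + 87264) = 16160/16773 + 2/(6 + 244824 + 87264) = 16160/16773 + 2/332094 = 16160/16773 + 2*(1/332094) = 16160/16773 + 1/166047 = 298148477/309456259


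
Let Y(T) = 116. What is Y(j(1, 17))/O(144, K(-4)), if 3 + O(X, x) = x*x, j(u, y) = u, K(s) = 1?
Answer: -58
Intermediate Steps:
O(X, x) = -3 + x² (O(X, x) = -3 + x*x = -3 + x²)
Y(j(1, 17))/O(144, K(-4)) = 116/(-3 + 1²) = 116/(-3 + 1) = 116/(-2) = 116*(-½) = -58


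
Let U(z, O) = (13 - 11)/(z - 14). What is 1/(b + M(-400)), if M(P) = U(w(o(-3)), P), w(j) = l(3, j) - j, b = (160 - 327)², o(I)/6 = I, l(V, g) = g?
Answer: 7/195222 ≈ 3.5857e-5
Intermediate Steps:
o(I) = 6*I
b = 27889 (b = (-167)² = 27889)
w(j) = 0 (w(j) = j - j = 0)
U(z, O) = 2/(-14 + z)
M(P) = -⅐ (M(P) = 2/(-14 + 0) = 2/(-14) = 2*(-1/14) = -⅐)
1/(b + M(-400)) = 1/(27889 - ⅐) = 1/(195222/7) = 7/195222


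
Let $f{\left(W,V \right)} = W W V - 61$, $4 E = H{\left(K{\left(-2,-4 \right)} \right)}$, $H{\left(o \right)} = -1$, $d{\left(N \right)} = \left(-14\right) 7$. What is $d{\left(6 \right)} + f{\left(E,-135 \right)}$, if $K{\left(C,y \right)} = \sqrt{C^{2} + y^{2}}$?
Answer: $- \frac{2679}{16} \approx -167.44$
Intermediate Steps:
$d{\left(N \right)} = -98$
$E = - \frac{1}{4}$ ($E = \frac{1}{4} \left(-1\right) = - \frac{1}{4} \approx -0.25$)
$f{\left(W,V \right)} = -61 + V W^{2}$ ($f{\left(W,V \right)} = W^{2} V - 61 = V W^{2} - 61 = -61 + V W^{2}$)
$d{\left(6 \right)} + f{\left(E,-135 \right)} = -98 - \left(61 + 135 \left(- \frac{1}{4}\right)^{2}\right) = -98 - \frac{1111}{16} = - \frac{2679}{16}$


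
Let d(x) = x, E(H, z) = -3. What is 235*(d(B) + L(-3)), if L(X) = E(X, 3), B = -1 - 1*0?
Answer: -940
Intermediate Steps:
B = -1 (B = -1 + 0 = -1)
L(X) = -3
235*(d(B) + L(-3)) = 235*(-1 - 3) = 235*(-4) = -940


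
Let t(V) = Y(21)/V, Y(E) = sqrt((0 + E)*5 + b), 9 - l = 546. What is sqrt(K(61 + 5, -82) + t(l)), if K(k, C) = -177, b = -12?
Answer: sqrt(-51041313 - 537*sqrt(93))/537 ≈ 13.305*I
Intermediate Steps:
l = -537 (l = 9 - 1*546 = 9 - 546 = -537)
Y(E) = sqrt(-12 + 5*E) (Y(E) = sqrt((0 + E)*5 - 12) = sqrt(E*5 - 12) = sqrt(5*E - 12) = sqrt(-12 + 5*E))
t(V) = sqrt(93)/V (t(V) = sqrt(-12 + 5*21)/V = sqrt(-12 + 105)/V = sqrt(93)/V)
sqrt(K(61 + 5, -82) + t(l)) = sqrt(-177 + sqrt(93)/(-537)) = sqrt(-177 + sqrt(93)*(-1/537)) = sqrt(-177 - sqrt(93)/537)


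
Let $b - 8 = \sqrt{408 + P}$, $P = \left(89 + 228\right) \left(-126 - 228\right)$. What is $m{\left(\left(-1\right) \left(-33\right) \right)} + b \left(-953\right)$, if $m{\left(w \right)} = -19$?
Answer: $-7643 - 953 i \sqrt{111810} \approx -7643.0 - 3.1866 \cdot 10^{5} i$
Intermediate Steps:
$P = -112218$ ($P = 317 \left(-354\right) = -112218$)
$b = 8 + i \sqrt{111810}$ ($b = 8 + \sqrt{408 - 112218} = 8 + \sqrt{-111810} = 8 + i \sqrt{111810} \approx 8.0 + 334.38 i$)
$m{\left(\left(-1\right) \left(-33\right) \right)} + b \left(-953\right) = -19 + \left(8 + i \sqrt{111810}\right) \left(-953\right) = -19 - \left(7624 + 953 i \sqrt{111810}\right) = -7643 - 953 i \sqrt{111810}$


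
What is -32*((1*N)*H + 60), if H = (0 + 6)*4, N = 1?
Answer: -2688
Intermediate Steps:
H = 24 (H = 6*4 = 24)
-32*((1*N)*H + 60) = -32*((1*1)*24 + 60) = -32*(1*24 + 60) = -32*(24 + 60) = -32*84 = -2688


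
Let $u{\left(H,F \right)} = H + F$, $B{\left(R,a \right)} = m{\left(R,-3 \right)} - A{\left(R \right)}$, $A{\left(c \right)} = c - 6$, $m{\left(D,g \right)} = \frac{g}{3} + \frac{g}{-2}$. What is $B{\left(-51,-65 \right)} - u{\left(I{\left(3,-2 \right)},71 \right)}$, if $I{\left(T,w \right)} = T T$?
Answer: $- \frac{45}{2} \approx -22.5$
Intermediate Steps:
$I{\left(T,w \right)} = T^{2}$
$m{\left(D,g \right)} = - \frac{g}{6}$ ($m{\left(D,g \right)} = g \frac{1}{3} + g \left(- \frac{1}{2}\right) = \frac{g}{3} - \frac{g}{2} = - \frac{g}{6}$)
$A{\left(c \right)} = -6 + c$ ($A{\left(c \right)} = c - 6 = -6 + c$)
$B{\left(R,a \right)} = \frac{13}{2} - R$ ($B{\left(R,a \right)} = \left(- \frac{1}{6}\right) \left(-3\right) - \left(-6 + R\right) = \frac{1}{2} - \left(-6 + R\right) = \frac{13}{2} - R$)
$u{\left(H,F \right)} = F + H$
$B{\left(-51,-65 \right)} - u{\left(I{\left(3,-2 \right)},71 \right)} = \left(\frac{13}{2} - -51\right) - \left(71 + 3^{2}\right) = \left(\frac{13}{2} + 51\right) - \left(71 + 9\right) = \frac{115}{2} - 80 = - \frac{45}{2}$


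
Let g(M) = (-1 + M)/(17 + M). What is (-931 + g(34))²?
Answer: 250145856/289 ≈ 8.6556e+5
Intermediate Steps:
g(M) = (-1 + M)/(17 + M)
(-931 + g(34))² = (-931 + (-1 + 34)/(17 + 34))² = (-931 + 33/51)² = (-931 + (1/51)*33)² = (-931 + 11/17)² = (-15816/17)² = 250145856/289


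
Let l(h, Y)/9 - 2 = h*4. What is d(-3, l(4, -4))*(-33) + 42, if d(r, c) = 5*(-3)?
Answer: 537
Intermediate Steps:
l(h, Y) = 18 + 36*h (l(h, Y) = 18 + 9*(h*4) = 18 + 9*(4*h) = 18 + 36*h)
d(r, c) = -15
d(-3, l(4, -4))*(-33) + 42 = -15*(-33) + 42 = 495 + 42 = 537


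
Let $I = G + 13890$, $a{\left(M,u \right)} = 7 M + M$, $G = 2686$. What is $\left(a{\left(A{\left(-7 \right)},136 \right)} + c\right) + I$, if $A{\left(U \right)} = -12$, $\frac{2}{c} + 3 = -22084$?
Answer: $\frac{363993758}{22087} \approx 16480.0$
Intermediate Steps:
$c = - \frac{2}{22087}$ ($c = \frac{2}{-3 - 22084} = \frac{2}{-22087} = 2 \left(- \frac{1}{22087}\right) = - \frac{2}{22087} \approx -9.0551 \cdot 10^{-5}$)
$a{\left(M,u \right)} = 8 M$
$I = 16576$ ($I = 2686 + 13890 = 16576$)
$\left(a{\left(A{\left(-7 \right)},136 \right)} + c\right) + I = \left(8 \left(-12\right) - \frac{2}{22087}\right) + 16576 = \left(-96 - \frac{2}{22087}\right) + 16576 = - \frac{2120354}{22087} + 16576 = \frac{363993758}{22087}$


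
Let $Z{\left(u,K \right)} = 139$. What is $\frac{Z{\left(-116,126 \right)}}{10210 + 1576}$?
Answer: $\frac{139}{11786} \approx 0.011794$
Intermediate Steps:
$\frac{Z{\left(-116,126 \right)}}{10210 + 1576} = \frac{139}{10210 + 1576} = \frac{139}{11786}$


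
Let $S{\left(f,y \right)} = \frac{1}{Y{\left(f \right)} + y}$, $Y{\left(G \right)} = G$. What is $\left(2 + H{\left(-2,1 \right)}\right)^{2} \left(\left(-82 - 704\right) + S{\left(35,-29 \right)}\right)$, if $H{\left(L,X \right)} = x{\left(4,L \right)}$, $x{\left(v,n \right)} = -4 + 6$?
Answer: $- \frac{37720}{3} \approx -12573.0$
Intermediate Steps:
$x{\left(v,n \right)} = 2$
$H{\left(L,X \right)} = 2$
$S{\left(f,y \right)} = \frac{1}{f + y}$
$\left(2 + H{\left(-2,1 \right)}\right)^{2} \left(\left(-82 - 704\right) + S{\left(35,-29 \right)}\right) = \left(2 + 2\right)^{2} \left(\left(-82 - 704\right) + \frac{1}{35 - 29}\right) = 4^{2} \left(-786 + \frac{1}{6}\right) = 16 \left(-786 + \frac{1}{6}\right) = 16 \left(- \frac{4715}{6}\right) = - \frac{37720}{3}$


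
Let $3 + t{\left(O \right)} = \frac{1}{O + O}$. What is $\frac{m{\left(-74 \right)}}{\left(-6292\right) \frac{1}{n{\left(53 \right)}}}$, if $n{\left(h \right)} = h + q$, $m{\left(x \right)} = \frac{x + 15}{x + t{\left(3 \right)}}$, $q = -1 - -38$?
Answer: $- \frac{7965}{725153} \approx -0.010984$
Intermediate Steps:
$q = 37$ ($q = -1 + 38 = 37$)
$t{\left(O \right)} = -3 + \frac{1}{2 O}$ ($t{\left(O \right)} = -3 + \frac{1}{O + O} = -3 + \frac{1}{2 O}$)
$m{\left(x \right)} = \frac{15 + x}{- \frac{17}{6} + x}$ ($m{\left(x \right)} = \frac{x + 15}{x - \left(3 - \frac{1}{2 \cdot 3}\right)} = \frac{15 + x}{x + \left(-3 + \frac{1}{2} \cdot \frac{1}{3}\right)} = \frac{15 + x}{x + \left(-3 + \frac{1}{6}\right)} = \frac{15 + x}{x - \frac{17}{6}} = \frac{15 + x}{- \frac{17}{6} + x}$)
$n{\left(h \right)} = 37 + h$ ($n{\left(h \right)} = h + 37 = 37 + h$)
$\frac{m{\left(-74 \right)}}{\left(-6292\right) \frac{1}{n{\left(53 \right)}}} = \frac{6 \frac{1}{-17 + 6 \left(-74\right)} \left(15 - 74\right)}{\left(-6292\right) \frac{1}{37 + 53}} = \frac{6 \frac{1}{-17 - 444} \left(-59\right)}{\left(-6292\right) \frac{1}{90}} = \frac{6 \frac{1}{-461} \left(-59\right)}{\left(-6292\right) \frac{1}{90}} = \frac{6 \left(- \frac{1}{461}\right) \left(-59\right)}{- \frac{3146}{45}} = \frac{354}{461} \left(- \frac{45}{3146}\right) = - \frac{7965}{725153}$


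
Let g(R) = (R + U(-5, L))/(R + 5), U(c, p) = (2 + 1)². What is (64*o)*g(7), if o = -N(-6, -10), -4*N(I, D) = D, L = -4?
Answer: -640/3 ≈ -213.33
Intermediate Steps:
N(I, D) = -D/4
U(c, p) = 9 (U(c, p) = 3² = 9)
o = -5/2 (o = -(-1)*(-10)/4 = -1*5/2 = -5/2 ≈ -2.5000)
g(R) = (9 + R)/(5 + R) (g(R) = (R + 9)/(R + 5) = (9 + R)/(5 + R))
(64*o)*g(7) = (64*(-5/2))*((9 + 7)/(5 + 7)) = -160*16/12 = -40*16/3 = -160*4/3 = -640/3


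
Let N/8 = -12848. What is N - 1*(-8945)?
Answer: -93839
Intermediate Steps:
N = -102784 (N = 8*(-12848) = -102784)
N - 1*(-8945) = -102784 - 1*(-8945) = -102784 + 8945 = -93839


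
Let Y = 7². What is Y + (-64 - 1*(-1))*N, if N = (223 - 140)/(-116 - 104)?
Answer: 16009/220 ≈ 72.768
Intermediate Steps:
Y = 49
N = -83/220 (N = 83/(-220) = 83*(-1/220) = -83/220 ≈ -0.37727)
Y + (-64 - 1*(-1))*N = 49 + (-64 - 1*(-1))*(-83/220) = 49 + (-64 + 1)*(-83/220) = 49 - 63*(-83/220) = 49 + 5229/220 = 16009/220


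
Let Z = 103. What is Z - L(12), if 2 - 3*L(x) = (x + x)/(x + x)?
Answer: 308/3 ≈ 102.67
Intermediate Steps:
L(x) = 1/3 (L(x) = 2/3 - (x + x)/(3*(x + x)) = 2/3 - 2*x/(3*(2*x)) = 2/3 - 2*x*1/(2*x)/3 = 2/3 - 1/3*1 = 2/3 - 1/3 = 1/3)
Z - L(12) = 103 - 1*1/3 = 103 - 1/3 = 308/3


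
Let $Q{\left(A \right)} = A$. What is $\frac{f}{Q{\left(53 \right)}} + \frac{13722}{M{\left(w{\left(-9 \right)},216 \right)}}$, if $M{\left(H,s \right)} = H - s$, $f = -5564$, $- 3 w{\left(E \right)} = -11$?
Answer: $- \frac{5726066}{33761} \approx -169.61$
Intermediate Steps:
$w{\left(E \right)} = \frac{11}{3}$ ($w{\left(E \right)} = \left(- \frac{1}{3}\right) \left(-11\right) = \frac{11}{3}$)
$\frac{f}{Q{\left(53 \right)}} + \frac{13722}{M{\left(w{\left(-9 \right)},216 \right)}} = - \frac{5564}{53} + \frac{13722}{\frac{11}{3} - 216} = \left(-5564\right) \frac{1}{53} + \frac{13722}{\frac{11}{3} - 216} = - \frac{5564}{53} + \frac{13722}{- \frac{637}{3}} = - \frac{5564}{53} + 13722 \left(- \frac{3}{637}\right) = - \frac{5564}{53} - \frac{41166}{637} = - \frac{5726066}{33761}$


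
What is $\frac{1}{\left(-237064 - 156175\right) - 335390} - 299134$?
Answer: $- \frac{217957707287}{728629} \approx -2.9913 \cdot 10^{5}$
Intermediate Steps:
$\frac{1}{\left(-237064 - 156175\right) - 335390} - 299134 = \frac{1}{-393239 - 335390} - 299134 = \frac{1}{-728629} - 299134 = - \frac{1}{728629} - 299134 = - \frac{217957707287}{728629}$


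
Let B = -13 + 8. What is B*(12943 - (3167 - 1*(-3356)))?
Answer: -32100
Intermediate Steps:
B = -5
B*(12943 - (3167 - 1*(-3356))) = -5*(12943 - (3167 - 1*(-3356))) = -5*(12943 - (3167 + 3356)) = -5*(12943 - 1*6523) = -5*(12943 - 6523) = -5*6420 = -32100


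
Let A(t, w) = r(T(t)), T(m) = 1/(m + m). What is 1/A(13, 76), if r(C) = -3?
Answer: -⅓ ≈ -0.33333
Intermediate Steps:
T(m) = 1/(2*m)
A(t, w) = -3
1/A(13, 76) = 1/(-3) = -⅓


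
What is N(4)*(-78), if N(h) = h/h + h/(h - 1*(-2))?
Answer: -130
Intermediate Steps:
N(h) = 1 + h/(2 + h) (N(h) = 1 + h/(h + 2) = 1 + h/(2 + h))
N(4)*(-78) = (2*(1 + 4)/(2 + 4))*(-78) = (2*5/6)*(-78) = (2*(⅙)*5)*(-78) = (5/3)*(-78) = -130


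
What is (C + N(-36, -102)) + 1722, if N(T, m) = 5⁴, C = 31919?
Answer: 34266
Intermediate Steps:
N(T, m) = 625
(C + N(-36, -102)) + 1722 = (31919 + 625) + 1722 = 32544 + 1722 = 34266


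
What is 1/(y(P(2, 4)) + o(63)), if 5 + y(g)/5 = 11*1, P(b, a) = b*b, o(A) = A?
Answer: 1/93 ≈ 0.010753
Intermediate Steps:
P(b, a) = b**2
y(g) = 30 (y(g) = -25 + 5*(11*1) = -25 + 5*11 = -25 + 55 = 30)
1/(y(P(2, 4)) + o(63)) = 1/(30 + 63) = 1/93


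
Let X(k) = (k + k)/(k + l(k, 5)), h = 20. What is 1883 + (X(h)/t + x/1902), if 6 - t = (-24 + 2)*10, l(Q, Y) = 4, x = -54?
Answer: 404701141/214926 ≈ 1883.0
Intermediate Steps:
X(k) = 2*k/(4 + k) (X(k) = (k + k)/(k + 4) = (2*k)/(4 + k) = 2*k/(4 + k))
t = 226 (t = 6 - (-24 + 2)*10 = 6 - (-22)*10 = 6 - 1*(-220) = 6 + 220 = 226)
1883 + (X(h)/t + x/1902) = 1883 + ((2*20/(4 + 20))/226 - 54/1902) = 1883 + ((2*20/24)*(1/226) - 54*1/1902) = 1883 + ((2*20*(1/24))*(1/226) - 9/317) = 1883 + ((5/3)*(1/226) - 9/317) = 1883 + (5/678 - 9/317) = 1883 - 4517/214926 = 404701141/214926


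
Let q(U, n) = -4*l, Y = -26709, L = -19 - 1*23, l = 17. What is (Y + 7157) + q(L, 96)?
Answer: -19620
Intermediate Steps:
L = -42 (L = -19 - 23 = -42)
q(U, n) = -68 (q(U, n) = -4*17 = -68)
(Y + 7157) + q(L, 96) = (-26709 + 7157) - 68 = -19552 - 68 = -19620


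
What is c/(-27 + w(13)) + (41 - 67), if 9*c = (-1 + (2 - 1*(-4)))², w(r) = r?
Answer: -3301/126 ≈ -26.198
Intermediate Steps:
c = 25/9 (c = (-1 + (2 - 1*(-4)))²/9 = (-1 + (2 + 4))²/9 = (-1 + 6)²/9 = (⅑)*5² = (⅑)*25 = 25/9 ≈ 2.7778)
c/(-27 + w(13)) + (41 - 67) = (25/9)/(-27 + 13) + (41 - 67) = (25/9)/(-14) - 26 = -1/14*25/9 - 26 = -25/126 - 26 = -3301/126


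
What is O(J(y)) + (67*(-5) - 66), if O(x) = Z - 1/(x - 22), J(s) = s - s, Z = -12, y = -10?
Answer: -9085/22 ≈ -412.95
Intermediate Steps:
J(s) = 0
O(x) = -12 - 1/(-22 + x) (O(x) = -12 - 1/(x - 22) = -12 - 1/(-22 + x))
O(J(y)) + (67*(-5) - 66) = (263 - 12*0)/(-22 + 0) + (67*(-5) - 66) = (263 + 0)/(-22) + (-335 - 66) = -1/22*263 - 401 = -263/22 - 401 = -9085/22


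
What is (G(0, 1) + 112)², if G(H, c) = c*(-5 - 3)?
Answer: 10816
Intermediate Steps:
G(H, c) = -8*c (G(H, c) = c*(-8) = -8*c)
(G(0, 1) + 112)² = (-8*1 + 112)² = (-8 + 112)² = 104² = 10816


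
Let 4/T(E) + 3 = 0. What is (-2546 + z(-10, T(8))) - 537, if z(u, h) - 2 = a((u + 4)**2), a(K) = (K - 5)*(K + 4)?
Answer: -1841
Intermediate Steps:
T(E) = -4/3 (T(E) = 4/(-3 + 0) = 4/(-3) = 4*(-1/3) = -4/3)
a(K) = (-5 + K)*(4 + K)
z(u, h) = -18 + (4 + u)**4 - (4 + u)**2 (z(u, h) = 2 + (-20 + ((u + 4)**2)**2 - (u + 4)**2) = 2 + (-20 + ((4 + u)**2)**2 - (4 + u)**2) = 2 + (-20 + (4 + u)**4 - (4 + u)**2) = -18 + (4 + u)**4 - (4 + u)**2)
(-2546 + z(-10, T(8))) - 537 = (-2546 + (-18 + (4 - 10)**4 - (4 - 10)**2)) - 537 = (-2546 + (-18 + (-6)**4 - 1*(-6)**2)) - 537 = (-2546 + (-18 + 1296 - 1*36)) - 537 = (-2546 + (-18 + 1296 - 36)) - 537 = (-2546 + 1242) - 537 = -1304 - 537 = -1841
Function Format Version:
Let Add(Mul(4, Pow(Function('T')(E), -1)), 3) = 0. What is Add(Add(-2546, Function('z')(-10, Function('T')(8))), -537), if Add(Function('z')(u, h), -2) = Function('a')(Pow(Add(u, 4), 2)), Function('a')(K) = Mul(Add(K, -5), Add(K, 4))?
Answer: -1841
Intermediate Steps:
Function('T')(E) = Rational(-4, 3) (Function('T')(E) = Mul(4, Pow(Add(-3, 0), -1)) = Mul(4, Pow(-3, -1)) = Mul(4, Rational(-1, 3)) = Rational(-4, 3))
Function('a')(K) = Mul(Add(-5, K), Add(4, K))
Function('z')(u, h) = Add(-18, Pow(Add(4, u), 4), Mul(-1, Pow(Add(4, u), 2))) (Function('z')(u, h) = Add(2, Add(-20, Pow(Pow(Add(u, 4), 2), 2), Mul(-1, Pow(Add(u, 4), 2)))) = Add(2, Add(-20, Pow(Pow(Add(4, u), 2), 2), Mul(-1, Pow(Add(4, u), 2)))) = Add(2, Add(-20, Pow(Add(4, u), 4), Mul(-1, Pow(Add(4, u), 2)))) = Add(-18, Pow(Add(4, u), 4), Mul(-1, Pow(Add(4, u), 2))))
Add(Add(-2546, Function('z')(-10, Function('T')(8))), -537) = Add(Add(-2546, Add(-18, Pow(Add(4, -10), 4), Mul(-1, Pow(Add(4, -10), 2)))), -537) = Add(Add(-2546, Add(-18, Pow(-6, 4), Mul(-1, Pow(-6, 2)))), -537) = Add(Add(-2546, Add(-18, 1296, Mul(-1, 36))), -537) = Add(Add(-2546, Add(-18, 1296, -36)), -537) = Add(Add(-2546, 1242), -537) = Add(-1304, -537) = -1841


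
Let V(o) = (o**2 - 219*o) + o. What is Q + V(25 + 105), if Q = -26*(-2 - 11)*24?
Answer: -3328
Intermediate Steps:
V(o) = o**2 - 218*o
Q = 8112 (Q = -26*(-13)*24 = 338*24 = 8112)
Q + V(25 + 105) = 8112 + (25 + 105)*(-218 + (25 + 105)) = 8112 + 130*(-218 + 130) = 8112 + 130*(-88) = 8112 - 11440 = -3328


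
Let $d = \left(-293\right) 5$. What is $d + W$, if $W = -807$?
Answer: $-2272$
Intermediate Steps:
$d = -1465$
$d + W = -1465 - 807 = -2272$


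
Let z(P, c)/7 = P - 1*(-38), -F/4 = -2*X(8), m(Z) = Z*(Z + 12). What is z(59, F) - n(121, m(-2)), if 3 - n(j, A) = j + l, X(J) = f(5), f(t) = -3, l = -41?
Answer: 756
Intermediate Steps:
m(Z) = Z*(12 + Z)
X(J) = -3
F = -24 (F = -(-8)*(-3) = -4*6 = -24)
z(P, c) = 266 + 7*P (z(P, c) = 7*(P - 1*(-38)) = 7*(P + 38) = 7*(38 + P) = 266 + 7*P)
n(j, A) = 44 - j (n(j, A) = 3 - (j - 41) = 3 - (-41 + j) = 3 + (41 - j) = 44 - j)
z(59, F) - n(121, m(-2)) = (266 + 7*59) - (44 - 1*121) = (266 + 413) - (44 - 121) = 679 - 1*(-77) = 679 + 77 = 756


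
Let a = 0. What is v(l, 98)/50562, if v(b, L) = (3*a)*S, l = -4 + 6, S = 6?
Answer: 0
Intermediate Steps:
l = 2
v(b, L) = 0 (v(b, L) = (3*0)*6 = 0*6 = 0)
v(l, 98)/50562 = 0/50562 = 0*(1/50562) = 0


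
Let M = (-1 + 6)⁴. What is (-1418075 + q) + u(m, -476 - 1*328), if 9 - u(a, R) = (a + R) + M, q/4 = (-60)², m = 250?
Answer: -1403737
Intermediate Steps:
q = 14400 (q = 4*(-60)² = 4*3600 = 14400)
M = 625 (M = 5⁴ = 625)
u(a, R) = -616 - R - a (u(a, R) = 9 - ((a + R) + 625) = 9 - ((R + a) + 625) = 9 - (625 + R + a) = 9 + (-625 - R - a) = -616 - R - a)
(-1418075 + q) + u(m, -476 - 1*328) = (-1418075 + 14400) + (-616 - (-476 - 1*328) - 1*250) = -1403675 + (-616 - (-476 - 328) - 250) = -1403675 + (-616 - 1*(-804) - 250) = -1403675 + (-616 + 804 - 250) = -1403675 - 62 = -1403737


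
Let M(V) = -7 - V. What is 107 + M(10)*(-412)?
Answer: 7111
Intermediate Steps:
107 + M(10)*(-412) = 107 + (-7 - 1*10)*(-412) = 107 + (-7 - 10)*(-412) = 107 - 17*(-412) = 107 + 7004 = 7111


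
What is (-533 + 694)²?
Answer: 25921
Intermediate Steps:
(-533 + 694)² = 161² = 25921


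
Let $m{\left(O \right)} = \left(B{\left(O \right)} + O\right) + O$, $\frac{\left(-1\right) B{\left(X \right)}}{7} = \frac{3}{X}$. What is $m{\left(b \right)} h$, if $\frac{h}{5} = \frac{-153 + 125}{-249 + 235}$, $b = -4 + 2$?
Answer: $65$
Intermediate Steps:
$B{\left(X \right)} = - \frac{21}{X}$ ($B{\left(X \right)} = - 7 \frac{3}{X} = - \frac{21}{X}$)
$b = -2$
$h = 10$ ($h = 5 \frac{-153 + 125}{-249 + 235} = 5 \left(- \frac{28}{-14}\right) = 5 \left(\left(-28\right) \left(- \frac{1}{14}\right)\right) = 5 \cdot 2 = 10$)
$m{\left(O \right)} = - \frac{21}{O} + 2 O$ ($m{\left(O \right)} = \left(- \frac{21}{O} + O\right) + O = \left(O - \frac{21}{O}\right) + O = - \frac{21}{O} + 2 O$)
$m{\left(b \right)} h = \left(- \frac{21}{-2} + 2 \left(-2\right)\right) 10 = \left(\left(-21\right) \left(- \frac{1}{2}\right) - 4\right) 10 = \left(\frac{21}{2} - 4\right) 10 = \frac{13}{2} \cdot 10 = 65$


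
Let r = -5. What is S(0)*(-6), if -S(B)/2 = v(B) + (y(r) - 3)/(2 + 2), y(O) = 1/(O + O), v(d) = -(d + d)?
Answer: -93/10 ≈ -9.3000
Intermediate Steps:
v(d) = -2*d
y(O) = 1/(2*O)
S(B) = 31/20 + 4*B (S(B) = -2*(-2*B + ((½)/(-5) - 3)/(2 + 2)) = -2*(-2*B + ((½)*(-⅕) - 3)/4) = -2*(-2*B + (-⅒ - 3)*(¼)) = -2*(-2*B - 31/10*¼) = -2*(-2*B - 31/40) = -2*(-31/40 - 2*B) = 31/20 + 4*B)
S(0)*(-6) = (31/20 + 4*0)*(-6) = (31/20 + 0)*(-6) = (31/20)*(-6) = -93/10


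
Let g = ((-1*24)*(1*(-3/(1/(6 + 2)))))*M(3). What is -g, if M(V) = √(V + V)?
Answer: -576*√6 ≈ -1410.9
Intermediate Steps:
M(V) = √2*√V (M(V) = √(2*V) = √2*√V)
g = 576*√6 (g = ((-1*24)*(1*(-3/(1/(6 + 2)))))*(√2*√3) = (-24*(-3/(1/8)))*√6 = (-24*(-3/⅛))*√6 = (-24*(-3*8))*√6 = (-24*(-24))*√6 = 576*√6 ≈ 1410.9)
-g = -576*√6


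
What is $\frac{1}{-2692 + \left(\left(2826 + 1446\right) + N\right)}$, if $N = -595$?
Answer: $\frac{1}{985} \approx 0.0010152$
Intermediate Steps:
$\frac{1}{-2692 + \left(\left(2826 + 1446\right) + N\right)} = \frac{1}{-2692 + \left(\left(2826 + 1446\right) - 595\right)} = \frac{1}{-2692 + \left(4272 - 595\right)} = \frac{1}{-2692 + 3677} = \frac{1}{985}$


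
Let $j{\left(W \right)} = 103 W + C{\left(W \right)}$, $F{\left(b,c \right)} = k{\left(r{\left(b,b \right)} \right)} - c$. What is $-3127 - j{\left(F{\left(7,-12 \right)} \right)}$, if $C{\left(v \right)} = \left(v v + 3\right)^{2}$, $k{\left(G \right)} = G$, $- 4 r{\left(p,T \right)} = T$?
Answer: $- \frac{4060225}{256} \approx -15860.0$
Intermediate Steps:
$r{\left(p,T \right)} = - \frac{T}{4}$
$F{\left(b,c \right)} = - c - \frac{b}{4}$ ($F{\left(b,c \right)} = - \frac{b}{4} - c = - c - \frac{b}{4}$)
$C{\left(v \right)} = \left(3 + v^{2}\right)^{2}$ ($C{\left(v \right)} = \left(v^{2} + 3\right)^{2} = \left(3 + v^{2}\right)^{2}$)
$j{\left(W \right)} = \left(3 + W^{2}\right)^{2} + 103 W$ ($j{\left(W \right)} = 103 W + \left(3 + W^{2}\right)^{2} = \left(3 + W^{2}\right)^{2} + 103 W$)
$-3127 - j{\left(F{\left(7,-12 \right)} \right)} = -3127 - \left(\left(3 + \left(\left(-1\right) \left(-12\right) - \frac{7}{4}\right)^{2}\right)^{2} + 103 \left(\left(-1\right) \left(-12\right) - \frac{7}{4}\right)\right) = -3127 - \left(\left(3 + \left(12 - \frac{7}{4}\right)^{2}\right)^{2} + 103 \left(12 - \frac{7}{4}\right)\right) = -3127 - \left(\left(3 + \left(\frac{41}{4}\right)^{2}\right)^{2} + 103 \cdot \frac{41}{4}\right) = -3127 - \left(\left(3 + \frac{1681}{16}\right)^{2} + \frac{4223}{4}\right) = -3127 - \left(\left(\frac{1729}{16}\right)^{2} + \frac{4223}{4}\right) = -3127 - \left(\frac{2989441}{256} + \frac{4223}{4}\right) = -3127 - \frac{3259713}{256} = - \frac{4060225}{256}$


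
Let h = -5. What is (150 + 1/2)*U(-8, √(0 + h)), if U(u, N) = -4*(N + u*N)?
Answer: 4214*I*√5 ≈ 9422.8*I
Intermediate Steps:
U(u, N) = -4*N - 4*N*u (U(u, N) = -4*(N + N*u) = -4*N - 4*N*u)
(150 + 1/2)*U(-8, √(0 + h)) = (150 + 1/2)*(-4*√(0 - 5)*(1 - 8)) = (150 + ½)*(-4*√(-5)*(-7)) = 301*(-4*I*√5*(-7))/2 = 301*(28*I*√5)/2 = 4214*I*√5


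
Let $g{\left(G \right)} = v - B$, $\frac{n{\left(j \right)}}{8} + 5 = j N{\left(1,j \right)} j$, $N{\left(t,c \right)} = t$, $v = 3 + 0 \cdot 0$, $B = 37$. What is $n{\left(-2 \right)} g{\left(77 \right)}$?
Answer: $272$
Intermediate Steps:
$v = 3$ ($v = 3 + 0 = 3$)
$n{\left(j \right)} = -40 + 8 j^{2}$ ($n{\left(j \right)} = -40 + 8 j 1 j = -40 + 8 j j = -40 + 8 j^{2}$)
$g{\left(G \right)} = -34$ ($g{\left(G \right)} = 3 - 37 = -34$)
$n{\left(-2 \right)} g{\left(77 \right)} = \left(-40 + 8 \left(-2\right)^{2}\right) \left(-34\right) = \left(-40 + 8 \cdot 4\right) \left(-34\right) = \left(-40 + 32\right) \left(-34\right) = \left(-8\right) \left(-34\right) = 272$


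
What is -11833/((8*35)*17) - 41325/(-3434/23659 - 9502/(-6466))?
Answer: -791959369777609/25378763480 ≈ -31206.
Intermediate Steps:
-11833/((8*35)*17) - 41325/(-3434/23659 - 9502/(-6466)) = -11833/(280*17) - 41325/(-3434*1/23659 - 9502*(-1/6466)) = -11833/4760 - 41325/(-3434/23659 + 4751/3233) = -11833*1/4760 - 41325/101301787/76489547 = -11833/4760 - 41325*76489547/101301787 = -11833/4760 - 166364764725/5331673 = -791959369777609/25378763480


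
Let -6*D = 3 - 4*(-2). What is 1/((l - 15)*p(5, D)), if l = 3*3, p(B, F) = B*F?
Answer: 1/55 ≈ 0.018182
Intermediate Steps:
D = -11/6 (D = -(3 - 4*(-2))/6 = -(3 + 8)/6 = -⅙*11 = -11/6 ≈ -1.8333)
l = 9
1/((l - 15)*p(5, D)) = 1/((9 - 15)*(5*(-11/6))) = 1/(-6*(-55/6)) = 1/55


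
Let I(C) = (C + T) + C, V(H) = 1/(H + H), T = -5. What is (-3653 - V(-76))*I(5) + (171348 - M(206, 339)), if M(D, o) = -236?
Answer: 23304493/152 ≈ 1.5332e+5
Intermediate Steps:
V(H) = 1/(2*H)
I(C) = -5 + 2*C (I(C) = (C - 5) + C = (-5 + C) + C = -5 + 2*C)
(-3653 - V(-76))*I(5) + (171348 - M(206, 339)) = (-3653 - 1/(2*(-76)))*(-5 + 2*5) + (171348 - 1*(-236)) = (-3653 - (-1)/(2*76))*(-5 + 10) + (171348 + 236) = (-3653 - 1*(-1/152))*5 + 171584 = (-3653 + 1/152)*5 + 171584 = -555255/152*5 + 171584 = -2776275/152 + 171584 = 23304493/152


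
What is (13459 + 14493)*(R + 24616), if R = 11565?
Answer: 1011331312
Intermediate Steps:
(13459 + 14493)*(R + 24616) = (13459 + 14493)*(11565 + 24616) = 27952*36181 = 1011331312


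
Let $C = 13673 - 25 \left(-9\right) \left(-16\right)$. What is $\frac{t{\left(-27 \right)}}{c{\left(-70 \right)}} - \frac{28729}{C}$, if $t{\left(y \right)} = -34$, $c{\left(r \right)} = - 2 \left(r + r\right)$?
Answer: $- \frac{599043}{201460} \approx -2.9735$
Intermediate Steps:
$c{\left(r \right)} = - 4 r$ ($c{\left(r \right)} = - 2 \cdot 2 r = - 4 r$)
$C = 10073$ ($C = 13673 - \left(-225\right) \left(-16\right) = 13673 - 3600 = 10073$)
$\frac{t{\left(-27 \right)}}{c{\left(-70 \right)}} - \frac{28729}{C} = - \frac{34}{\left(-4\right) \left(-70\right)} - \frac{28729}{10073} = - \frac{34}{280} - \frac{28729}{10073} = \left(-34\right) \frac{1}{280} - \frac{28729}{10073} = - \frac{17}{140} - \frac{28729}{10073} = - \frac{599043}{201460}$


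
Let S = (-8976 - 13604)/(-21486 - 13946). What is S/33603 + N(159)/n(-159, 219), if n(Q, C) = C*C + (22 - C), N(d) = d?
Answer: 23798416123/7108605641868 ≈ 0.0033478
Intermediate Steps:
n(Q, C) = 22 + C² - C (n(Q, C) = C² + (22 - C) = 22 + C² - C)
S = 5645/8858 (S = -22580/(-35432) = -22580*(-1/35432) = 5645/8858 ≈ 0.63728)
S/33603 + N(159)/n(-159, 219) = (5645/8858)/33603 + 159/(22 + 219² - 1*219) = (5645/8858)*(1/33603) + 159/(22 + 47961 - 219) = 5645/297655374 + 159/47764 = 23798416123/7108605641868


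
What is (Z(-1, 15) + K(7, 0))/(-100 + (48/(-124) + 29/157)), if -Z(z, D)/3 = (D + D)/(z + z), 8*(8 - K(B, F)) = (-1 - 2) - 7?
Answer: -1056139/1950740 ≈ -0.54140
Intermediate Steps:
K(B, F) = 37/4 (K(B, F) = 8 - ((-1 - 2) - 7)/8 = 8 - (-3 - 7)/8 = 8 - ⅛*(-10) = 8 + 5/4 = 37/4)
Z(z, D) = -3*D/z (Z(z, D) = -3*(D + D)/(z + z) = -3*2*D/(2*z) = -3*2*D*1/(2*z) = -3*D/z)
(Z(-1, 15) + K(7, 0))/(-100 + (48/(-124) + 29/157)) = (-3*15/(-1) + 37/4)/(-100 + (48/(-124) + 29/157)) = (-3*15*(-1) + 37/4)/(-100 + (48*(-1/124) + 29*(1/157))) = (45 + 37/4)/(-100 + (-12/31 + 29/157)) = 217/(4*(-100 - 985/4867)) = 217/(4*(-487685/4867)) = (217/4)*(-4867/487685) = -1056139/1950740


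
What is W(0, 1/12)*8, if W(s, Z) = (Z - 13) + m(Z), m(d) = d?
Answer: -308/3 ≈ -102.67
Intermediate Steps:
W(s, Z) = -13 + 2*Z (W(s, Z) = (Z - 13) + Z = (-13 + Z) + Z = -13 + 2*Z)
W(0, 1/12)*8 = (-13 + 2/12)*8 = (-13 + 2*(1/12))*8 = (-13 + 1/6)*8 = -77/6*8 = -308/3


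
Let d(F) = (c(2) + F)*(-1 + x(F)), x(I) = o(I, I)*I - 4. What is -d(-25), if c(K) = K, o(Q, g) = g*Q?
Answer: -359490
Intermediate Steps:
o(Q, g) = Q*g
x(I) = -4 + I³ (x(I) = (I*I)*I - 4 = I²*I - 4 = I³ - 4 = -4 + I³)
d(F) = (-5 + F³)*(2 + F) (d(F) = (2 + F)*(-1 + (-4 + F³)) = (2 + F)*(-5 + F³) = (-5 + F³)*(2 + F))
-d(-25) = -(-10 + (-25)⁴ - 5*(-25) + 2*(-25)³) = -(-10 + 390625 + 125 + 2*(-15625)) = -(-10 + 390625 + 125 - 31250) = -1*359490 = -359490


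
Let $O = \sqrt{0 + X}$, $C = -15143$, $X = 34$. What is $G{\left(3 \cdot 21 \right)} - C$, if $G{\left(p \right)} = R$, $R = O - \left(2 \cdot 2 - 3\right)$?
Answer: $15142 + \sqrt{34} \approx 15148.0$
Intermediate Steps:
$O = \sqrt{34}$ ($O = \sqrt{0 + 34} = \sqrt{34} \approx 5.8309$)
$R = -1 + \sqrt{34}$ ($R = \sqrt{34} - \left(2 \cdot 2 - 3\right) = \sqrt{34} - \left(4 - 3\right) = \sqrt{34} - 1 = -1 + \sqrt{34} \approx 4.8309$)
$G{\left(p \right)} = -1 + \sqrt{34}$
$G{\left(3 \cdot 21 \right)} - C = \left(-1 + \sqrt{34}\right) - -15143 = \left(-1 + \sqrt{34}\right) + 15143 = 15142 + \sqrt{34}$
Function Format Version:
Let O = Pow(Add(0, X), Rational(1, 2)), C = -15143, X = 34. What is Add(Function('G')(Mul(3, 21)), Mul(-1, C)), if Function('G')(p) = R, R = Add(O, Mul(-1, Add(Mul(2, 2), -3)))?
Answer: Add(15142, Pow(34, Rational(1, 2))) ≈ 15148.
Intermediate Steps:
O = Pow(34, Rational(1, 2)) (O = Pow(Add(0, 34), Rational(1, 2)) = Pow(34, Rational(1, 2)) ≈ 5.8309)
R = Add(-1, Pow(34, Rational(1, 2))) (R = Add(Pow(34, Rational(1, 2)), Mul(-1, Add(Mul(2, 2), -3))) = Add(Pow(34, Rational(1, 2)), Mul(-1, Add(4, -3))) = Add(Pow(34, Rational(1, 2)), Mul(-1, 1)) = Add(Pow(34, Rational(1, 2)), -1) = Add(-1, Pow(34, Rational(1, 2))) ≈ 4.8309)
Function('G')(p) = Add(-1, Pow(34, Rational(1, 2)))
Add(Function('G')(Mul(3, 21)), Mul(-1, C)) = Add(Add(-1, Pow(34, Rational(1, 2))), Mul(-1, -15143)) = Add(Add(-1, Pow(34, Rational(1, 2))), 15143) = Add(15142, Pow(34, Rational(1, 2)))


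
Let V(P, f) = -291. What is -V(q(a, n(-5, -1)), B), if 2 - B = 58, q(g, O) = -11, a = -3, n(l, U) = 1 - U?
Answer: 291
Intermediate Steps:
B = -56 (B = 2 - 1*58 = 2 - 58 = -56)
-V(q(a, n(-5, -1)), B) = -1*(-291) = 291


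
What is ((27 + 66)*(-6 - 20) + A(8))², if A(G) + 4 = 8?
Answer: 5827396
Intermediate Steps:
A(G) = 4 (A(G) = -4 + 8 = 4)
((27 + 66)*(-6 - 20) + A(8))² = ((27 + 66)*(-6 - 20) + 4)² = (93*(-26) + 4)² = (-2418 + 4)² = (-2414)² = 5827396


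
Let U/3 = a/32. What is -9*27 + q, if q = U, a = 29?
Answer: -7689/32 ≈ -240.28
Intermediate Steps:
U = 87/32 (U = 3*(29/32) = 87/32 ≈ 2.7188)
q = 87/32 ≈ 2.7188
-9*27 + q = -9*27 + 87/32 = -243 + 87/32 = -7689/32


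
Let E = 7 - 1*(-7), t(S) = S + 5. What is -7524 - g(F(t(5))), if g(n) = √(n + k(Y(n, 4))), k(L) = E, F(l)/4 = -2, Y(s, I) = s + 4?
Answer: -7524 - √6 ≈ -7526.5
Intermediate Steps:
Y(s, I) = 4 + s
t(S) = 5 + S
F(l) = -8 (F(l) = 4*(-2) = -8)
E = 14 (E = 7 + 7 = 14)
k(L) = 14
g(n) = √(14 + n) (g(n) = √(n + 14) = √(14 + n))
-7524 - g(F(t(5))) = -7524 - √(14 - 8) = -7524 - √6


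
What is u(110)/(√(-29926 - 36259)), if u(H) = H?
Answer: -22*I*√66185/13237 ≈ -0.42758*I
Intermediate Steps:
u(110)/(√(-29926 - 36259)) = 110/(√(-29926 - 36259)) = 110/(√(-66185)) = 110/((I*√66185)) = 110*(-I*√66185/66185) = -22*I*√66185/13237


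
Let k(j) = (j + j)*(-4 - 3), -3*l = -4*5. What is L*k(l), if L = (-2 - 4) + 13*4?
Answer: -12880/3 ≈ -4293.3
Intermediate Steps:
l = 20/3 (l = -(-4)*5/3 = -⅓*(-20) = 20/3 ≈ 6.6667)
k(j) = -14*j (k(j) = (2*j)*(-7) = -14*j)
L = 46 (L = -6 + 52 = 46)
L*k(l) = 46*(-14*20/3) = 46*(-280/3) = -12880/3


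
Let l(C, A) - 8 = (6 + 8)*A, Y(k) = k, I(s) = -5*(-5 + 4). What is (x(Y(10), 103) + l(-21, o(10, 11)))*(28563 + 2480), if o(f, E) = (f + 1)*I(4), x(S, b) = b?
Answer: 27348883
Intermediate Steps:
I(s) = 5 (I(s) = -5*(-1) = 5)
o(f, E) = 5 + 5*f (o(f, E) = (f + 1)*5 = (1 + f)*5 = 5 + 5*f)
l(C, A) = 8 + 14*A (l(C, A) = 8 + (6 + 8)*A = 8 + 14*A)
(x(Y(10), 103) + l(-21, o(10, 11)))*(28563 + 2480) = (103 + (8 + 14*(5 + 5*10)))*(28563 + 2480) = (103 + (8 + 14*(5 + 50)))*31043 = (103 + (8 + 14*55))*31043 = (103 + (8 + 770))*31043 = (103 + 778)*31043 = 881*31043 = 27348883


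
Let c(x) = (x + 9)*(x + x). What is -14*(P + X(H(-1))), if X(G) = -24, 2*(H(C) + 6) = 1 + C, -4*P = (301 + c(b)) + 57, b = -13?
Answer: 1953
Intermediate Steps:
c(x) = 2*x*(9 + x) (c(x) = (9 + x)*(2*x) = 2*x*(9 + x))
P = -231/2 (P = -((301 + 2*(-13)*(9 - 13)) + 57)/4 = -((301 + 2*(-13)*(-4)) + 57)/4 = -((301 + 104) + 57)/4 = -(405 + 57)/4 = -1/4*462 = -231/2 ≈ -115.50)
H(C) = -11/2 + C/2 (H(C) = -6 + (1 + C)/2 = -6 + (1/2 + C/2) = -11/2 + C/2)
-14*(P + X(H(-1))) = -14*(-231/2 - 24) = -14*(-279/2) = 1953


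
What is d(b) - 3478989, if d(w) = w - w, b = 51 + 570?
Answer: -3478989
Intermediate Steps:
b = 621
d(w) = 0
d(b) - 3478989 = 0 - 3478989 = -3478989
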